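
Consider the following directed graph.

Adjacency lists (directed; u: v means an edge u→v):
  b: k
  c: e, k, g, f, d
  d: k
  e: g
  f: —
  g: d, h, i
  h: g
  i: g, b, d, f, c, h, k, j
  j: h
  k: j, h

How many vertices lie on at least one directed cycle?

9

A vertex is on a directed cycle iff it belongs to a strongly connected component of size ≥ 2 (or has a self-loop).
The vertices on cycles are {b, c, d, e, g, h, i, j, k} — 9 in total.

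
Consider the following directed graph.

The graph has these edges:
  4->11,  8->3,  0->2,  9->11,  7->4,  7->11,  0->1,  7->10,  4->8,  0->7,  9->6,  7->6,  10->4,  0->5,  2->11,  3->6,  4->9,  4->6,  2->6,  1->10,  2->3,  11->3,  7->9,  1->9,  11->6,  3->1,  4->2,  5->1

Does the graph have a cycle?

Yes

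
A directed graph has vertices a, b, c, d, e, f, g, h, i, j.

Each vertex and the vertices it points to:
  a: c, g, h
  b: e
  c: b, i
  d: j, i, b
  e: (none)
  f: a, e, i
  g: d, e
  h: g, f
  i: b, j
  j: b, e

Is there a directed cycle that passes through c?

No

c lies on a cycle iff there is a path from c back to itself.
Exploring from c, it never reaches itself; equivalently, its strongly connected component is a singleton.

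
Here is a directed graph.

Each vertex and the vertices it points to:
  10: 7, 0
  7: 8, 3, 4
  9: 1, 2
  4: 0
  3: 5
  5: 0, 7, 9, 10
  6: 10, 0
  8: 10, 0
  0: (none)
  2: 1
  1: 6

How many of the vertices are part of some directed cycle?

9

A vertex is on a directed cycle iff it belongs to a strongly connected component of size ≥ 2 (or has a self-loop).
The vertices on cycles are {1, 2, 3, 5, 6, 7, 8, 9, 10} — 9 in total.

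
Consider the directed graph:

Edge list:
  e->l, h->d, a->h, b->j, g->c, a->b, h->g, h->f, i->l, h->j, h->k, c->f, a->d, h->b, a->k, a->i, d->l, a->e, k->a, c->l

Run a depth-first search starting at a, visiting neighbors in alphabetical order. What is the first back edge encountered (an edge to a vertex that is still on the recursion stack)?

k->a

DFS from a (visiting neighbors in alphabetical order); mark gray on enter, black on exit:
a gray
  b gray
    j gray
    j black
  b black
  d gray
    l gray
    l black
  d black
  e gray
    e→l: l black — skip
  e black
  h gray
    h→b: b black — skip
    h→d: d black — skip
    f gray
    f black
    g gray
      c gray
        c→f: f black — skip
        c→l: l black — skip
      c black
    g black
    h→j: j black — skip
    k gray
      k→a: a is gray → back edge
First back edge: k → a.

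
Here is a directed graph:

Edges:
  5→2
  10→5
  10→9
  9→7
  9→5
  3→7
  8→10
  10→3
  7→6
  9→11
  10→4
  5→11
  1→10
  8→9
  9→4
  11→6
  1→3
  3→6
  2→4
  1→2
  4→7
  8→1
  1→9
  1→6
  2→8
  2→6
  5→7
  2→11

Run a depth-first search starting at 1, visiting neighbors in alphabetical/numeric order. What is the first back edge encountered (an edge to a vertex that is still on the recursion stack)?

8→1

DFS from 1 (visiting neighbors in alphabetical/numeric order); mark gray on enter, black on exit:
1 gray
  2 gray
    4 gray
      7 gray
        6 gray
        6 black
      7 black
    4 black
    2→6: 6 black — skip
    8 gray
      8→1: 1 is gray → back edge
First back edge: 8 → 1.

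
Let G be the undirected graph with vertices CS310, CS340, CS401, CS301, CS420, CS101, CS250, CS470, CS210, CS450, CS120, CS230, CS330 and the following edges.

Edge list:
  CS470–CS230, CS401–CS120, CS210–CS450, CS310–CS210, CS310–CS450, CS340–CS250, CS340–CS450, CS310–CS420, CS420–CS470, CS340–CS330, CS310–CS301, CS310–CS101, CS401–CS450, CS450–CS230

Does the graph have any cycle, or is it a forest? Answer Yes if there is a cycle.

Yes

DFS, tracking each vertex's parent; an edge to a visited non-parent vertex closes a cycle.
Start from CS330:
visit CS330 (parent –)
  visit CS340 (parent CS330)
    visit CS250 (parent CS340)
      CS250–CS340: parent, skip
    CS340–CS330: parent, skip
    visit CS450 (parent CS340)
      visit CS401 (parent CS450)
        CS401–CS450: parent, skip
        visit CS120 (parent CS401)
          CS120–CS401: parent, skip
      visit CS310 (parent CS450)
        visit CS301 (parent CS310)
          CS301–CS310: parent, skip
        CS310–CS450: parent, skip
        visit CS101 (parent CS310)
          CS101–CS310: parent, skip
        visit CS420 (parent CS310)
          CS420–CS310: parent, skip
          visit CS470 (parent CS420)
            visit CS230 (parent CS470)
              CS230–CS470: parent, skip
              CS230–CS450: CS450 visited and ≠ parent → cycle
Cycle: CS450 – CS310 – CS420 – CS470 – CS230 – CS450.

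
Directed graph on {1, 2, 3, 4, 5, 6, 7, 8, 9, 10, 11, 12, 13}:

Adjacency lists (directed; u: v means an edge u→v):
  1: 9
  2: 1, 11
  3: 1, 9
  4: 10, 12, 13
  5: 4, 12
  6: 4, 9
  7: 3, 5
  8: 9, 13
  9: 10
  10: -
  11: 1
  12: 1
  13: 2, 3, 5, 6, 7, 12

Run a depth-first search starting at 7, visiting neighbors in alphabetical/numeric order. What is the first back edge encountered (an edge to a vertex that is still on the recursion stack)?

DFS from 7 (visiting neighbors in alphabetical/numeric order); mark gray on enter, black on exit:
7 gray
  3 gray
    1 gray
      9 gray
        10 gray
        10 black
      9 black
    1 black
    3→9: 9 black — skip
  3 black
  5 gray
    4 gray
      4→10: 10 black — skip
      12 gray
        12→1: 1 black — skip
      12 black
      13 gray
        2 gray
          2→1: 1 black — skip
          11 gray
            11→1: 1 black — skip
          11 black
        2 black
        13→3: 3 black — skip
        13→5: 5 is gray → back edge
First back edge: 13 → 5.

13->5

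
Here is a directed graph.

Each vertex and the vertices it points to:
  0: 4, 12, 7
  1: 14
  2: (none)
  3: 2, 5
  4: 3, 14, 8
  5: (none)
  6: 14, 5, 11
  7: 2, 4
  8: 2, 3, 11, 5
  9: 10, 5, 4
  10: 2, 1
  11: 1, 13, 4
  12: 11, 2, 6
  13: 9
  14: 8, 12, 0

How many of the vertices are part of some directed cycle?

12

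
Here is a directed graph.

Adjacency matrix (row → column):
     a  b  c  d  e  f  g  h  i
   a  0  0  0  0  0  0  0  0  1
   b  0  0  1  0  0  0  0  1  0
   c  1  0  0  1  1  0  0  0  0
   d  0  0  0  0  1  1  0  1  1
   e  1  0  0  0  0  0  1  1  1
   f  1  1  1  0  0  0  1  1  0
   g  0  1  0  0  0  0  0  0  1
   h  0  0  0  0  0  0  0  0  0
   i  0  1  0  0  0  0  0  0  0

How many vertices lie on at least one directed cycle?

8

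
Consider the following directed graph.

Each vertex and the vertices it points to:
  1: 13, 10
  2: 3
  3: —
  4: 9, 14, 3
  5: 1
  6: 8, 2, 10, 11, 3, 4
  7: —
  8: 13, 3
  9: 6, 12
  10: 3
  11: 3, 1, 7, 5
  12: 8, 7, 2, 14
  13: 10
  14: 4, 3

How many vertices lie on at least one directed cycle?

A vertex is on a directed cycle iff it belongs to a strongly connected component of size ≥ 2 (or has a self-loop).
The vertices on cycles are {4, 6, 9, 12, 14} — 5 in total.

5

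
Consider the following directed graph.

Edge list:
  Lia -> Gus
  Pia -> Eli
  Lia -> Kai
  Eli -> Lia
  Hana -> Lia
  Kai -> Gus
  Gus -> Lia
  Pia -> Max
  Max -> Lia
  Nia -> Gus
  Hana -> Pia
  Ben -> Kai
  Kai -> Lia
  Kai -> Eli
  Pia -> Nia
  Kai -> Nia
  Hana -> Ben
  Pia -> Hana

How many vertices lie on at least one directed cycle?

A vertex is on a directed cycle iff it belongs to a strongly connected component of size ≥ 2 (or has a self-loop).
The vertices on cycles are {Eli, Gus, Kai, Lia, Nia, Pia, Hana} — 7 in total.

7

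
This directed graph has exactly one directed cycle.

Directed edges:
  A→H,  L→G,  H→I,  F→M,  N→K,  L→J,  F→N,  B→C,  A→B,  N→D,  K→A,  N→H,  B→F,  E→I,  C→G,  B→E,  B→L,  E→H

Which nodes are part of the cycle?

DFS with gray/black marking from B:
B gray
  E gray
    H gray
      I gray
      I black
    H black
    E→I: I black — skip
  E black
  F gray
    N gray
      D gray
      D black
      K gray
        A gray
          A→H: H black — skip
          A→B: B is gray → back edge
Back edge closes the cycle B → F → N → K → A → B; its vertices are {A, B, F, K, N}.

A, B, F, K, N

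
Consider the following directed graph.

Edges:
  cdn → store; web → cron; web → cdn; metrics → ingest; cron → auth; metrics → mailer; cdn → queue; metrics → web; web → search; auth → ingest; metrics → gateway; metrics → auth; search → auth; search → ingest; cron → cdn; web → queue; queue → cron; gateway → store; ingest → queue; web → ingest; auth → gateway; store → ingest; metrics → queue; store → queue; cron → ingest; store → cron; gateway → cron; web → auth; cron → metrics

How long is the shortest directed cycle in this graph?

3

For each vertex v, BFS finds the shortest path from v back to v.
The shortest such closed walk is metrics → queue → cron → metrics, length 3.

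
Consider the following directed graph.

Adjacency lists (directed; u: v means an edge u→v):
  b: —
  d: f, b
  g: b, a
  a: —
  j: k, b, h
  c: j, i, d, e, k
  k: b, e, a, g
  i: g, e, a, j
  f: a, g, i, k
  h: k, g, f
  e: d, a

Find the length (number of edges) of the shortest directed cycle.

For each vertex v, BFS finds the shortest path from v back to v.
The shortest such closed walk is i → e → d → f → i, length 4.

4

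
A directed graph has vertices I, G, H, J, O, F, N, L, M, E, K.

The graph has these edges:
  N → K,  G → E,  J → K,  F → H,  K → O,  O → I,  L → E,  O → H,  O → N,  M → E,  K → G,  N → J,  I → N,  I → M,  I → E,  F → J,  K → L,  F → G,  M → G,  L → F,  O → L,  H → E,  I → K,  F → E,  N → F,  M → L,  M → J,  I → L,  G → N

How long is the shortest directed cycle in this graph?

3

For each vertex v, BFS finds the shortest path from v back to v.
The shortest such closed walk is O → I → K → O, length 3.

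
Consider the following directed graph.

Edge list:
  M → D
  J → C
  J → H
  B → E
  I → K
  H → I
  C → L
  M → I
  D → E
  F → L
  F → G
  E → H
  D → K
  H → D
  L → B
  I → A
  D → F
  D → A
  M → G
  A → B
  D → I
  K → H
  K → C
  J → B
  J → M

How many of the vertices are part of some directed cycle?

10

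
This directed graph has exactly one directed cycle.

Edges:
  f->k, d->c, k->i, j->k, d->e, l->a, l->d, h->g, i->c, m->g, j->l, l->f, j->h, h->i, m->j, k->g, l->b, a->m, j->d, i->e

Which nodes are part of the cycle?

DFS with gray/black marking from j:
j gray
  h gray
    i gray
      e gray
      e black
      c gray
      c black
    i black
    g gray
    g black
  h black
  k gray
    k→i: i black — skip
    k→g: g black — skip
  k black
  l gray
    b gray
    b black
    a gray
      m gray
        m→g: g black — skip
        m→j: j is gray → back edge
Back edge closes the cycle j → l → a → m → j; its vertices are {a, j, l, m}.

a, j, l, m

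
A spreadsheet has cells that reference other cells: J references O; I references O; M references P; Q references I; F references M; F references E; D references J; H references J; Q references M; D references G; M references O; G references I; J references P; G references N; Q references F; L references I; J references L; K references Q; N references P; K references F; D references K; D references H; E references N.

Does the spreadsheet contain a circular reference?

No

DFS with white/gray/black marking, starting from D:
D gray
  G gray
    I gray
      O gray
      O black
    I black
    N gray
      P gray
      P black
    N black
  G black
  J gray
    J→P: P black — skip
    L gray
      L→I: I black — skip
    L black
    J→O: O black — skip
  J black
  K gray
    Q gray
      F gray
        E gray
          E→N: N black — skip
        E black
        M gray
          M→P: P black — skip
          M→O: O black — skip
        M black
      F black
      Q→I: I black — skip
      Q→M: M black — skip
    Q black
    K→F: F black — skip
  K black
  H gray
    H→J: J black — skip
  H black
D black
Every edge goes to a white or black vertex — no back edge, so the graph is acyclic.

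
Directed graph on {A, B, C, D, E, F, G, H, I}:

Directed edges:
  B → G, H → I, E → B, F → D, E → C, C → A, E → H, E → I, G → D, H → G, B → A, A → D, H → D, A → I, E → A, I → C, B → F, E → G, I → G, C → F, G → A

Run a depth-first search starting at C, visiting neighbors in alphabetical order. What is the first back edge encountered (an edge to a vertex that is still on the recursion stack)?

DFS from C (visiting neighbors in alphabetical order); mark gray on enter, black on exit:
C gray
  A gray
    D gray
    D black
    I gray
      I→C: C is gray → back edge
First back edge: I → C.

I→C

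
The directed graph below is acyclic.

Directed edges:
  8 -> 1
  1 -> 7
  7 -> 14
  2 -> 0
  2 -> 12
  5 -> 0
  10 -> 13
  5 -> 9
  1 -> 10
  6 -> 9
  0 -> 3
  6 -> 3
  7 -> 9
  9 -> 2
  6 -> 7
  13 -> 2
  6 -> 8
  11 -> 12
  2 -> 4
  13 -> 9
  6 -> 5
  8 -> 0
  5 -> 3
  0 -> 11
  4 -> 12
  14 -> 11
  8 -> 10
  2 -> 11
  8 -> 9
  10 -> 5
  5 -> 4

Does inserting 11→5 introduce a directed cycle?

Yes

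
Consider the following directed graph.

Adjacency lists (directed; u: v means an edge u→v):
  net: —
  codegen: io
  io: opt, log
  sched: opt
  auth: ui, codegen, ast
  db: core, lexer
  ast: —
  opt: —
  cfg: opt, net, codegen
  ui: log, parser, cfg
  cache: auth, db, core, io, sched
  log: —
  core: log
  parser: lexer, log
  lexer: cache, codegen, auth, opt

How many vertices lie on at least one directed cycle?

6

A vertex is on a directed cycle iff it belongs to a strongly connected component of size ≥ 2 (or has a self-loop).
The vertices on cycles are {db, ui, auth, cache, lexer, parser} — 6 in total.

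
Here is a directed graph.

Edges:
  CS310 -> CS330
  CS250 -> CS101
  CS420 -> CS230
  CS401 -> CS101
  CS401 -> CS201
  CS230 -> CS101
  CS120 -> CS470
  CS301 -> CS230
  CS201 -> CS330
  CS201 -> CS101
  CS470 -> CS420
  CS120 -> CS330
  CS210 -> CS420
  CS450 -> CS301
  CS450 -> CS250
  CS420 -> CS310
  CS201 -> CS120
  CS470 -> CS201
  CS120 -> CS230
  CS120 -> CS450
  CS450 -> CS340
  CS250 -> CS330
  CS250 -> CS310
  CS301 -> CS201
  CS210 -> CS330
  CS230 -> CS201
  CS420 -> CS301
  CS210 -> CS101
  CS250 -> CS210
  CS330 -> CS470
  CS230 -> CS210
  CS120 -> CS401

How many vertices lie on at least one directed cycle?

A vertex is on a directed cycle iff it belongs to a strongly connected component of size ≥ 2 (or has a self-loop).
The vertices on cycles are {CS120, CS201, CS210, CS230, CS250, CS301, CS310, CS330, CS401, CS420, CS450, CS470} — 12 in total.

12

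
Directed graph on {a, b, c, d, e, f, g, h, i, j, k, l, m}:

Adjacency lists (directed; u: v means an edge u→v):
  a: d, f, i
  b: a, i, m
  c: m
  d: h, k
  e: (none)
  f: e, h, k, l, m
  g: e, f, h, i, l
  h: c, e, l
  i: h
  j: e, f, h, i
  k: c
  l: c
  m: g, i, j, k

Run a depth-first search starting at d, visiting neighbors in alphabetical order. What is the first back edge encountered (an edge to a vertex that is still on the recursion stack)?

f→h

DFS from d (visiting neighbors in alphabetical order); mark gray on enter, black on exit:
d gray
  h gray
    c gray
      m gray
        g gray
          e gray
          e black
          f gray
            f→e: e black — skip
            f→h: h is gray → back edge
First back edge: f → h.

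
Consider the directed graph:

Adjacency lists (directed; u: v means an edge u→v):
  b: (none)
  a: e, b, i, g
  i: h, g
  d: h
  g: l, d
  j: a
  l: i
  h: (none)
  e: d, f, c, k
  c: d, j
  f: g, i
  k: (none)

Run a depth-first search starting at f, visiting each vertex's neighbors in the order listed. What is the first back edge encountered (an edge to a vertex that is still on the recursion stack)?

i→g

DFS from f (visiting each vertex's neighbors in the order listed); mark gray on enter, black on exit:
f gray
  g gray
    l gray
      i gray
        h gray
        h black
        i→g: g is gray → back edge
First back edge: i → g.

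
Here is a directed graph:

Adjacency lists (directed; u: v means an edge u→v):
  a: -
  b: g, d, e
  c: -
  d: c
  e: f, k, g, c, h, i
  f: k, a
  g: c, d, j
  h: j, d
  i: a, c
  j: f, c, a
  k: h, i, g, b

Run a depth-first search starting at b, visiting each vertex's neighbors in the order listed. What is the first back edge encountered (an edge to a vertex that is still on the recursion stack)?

h→j

DFS from b (visiting each vertex's neighbors in the order listed); mark gray on enter, black on exit:
b gray
  g gray
    c gray
    c black
    d gray
      d→c: c black — skip
    d black
    j gray
      f gray
        k gray
          h gray
            h→j: j is gray → back edge
First back edge: h → j.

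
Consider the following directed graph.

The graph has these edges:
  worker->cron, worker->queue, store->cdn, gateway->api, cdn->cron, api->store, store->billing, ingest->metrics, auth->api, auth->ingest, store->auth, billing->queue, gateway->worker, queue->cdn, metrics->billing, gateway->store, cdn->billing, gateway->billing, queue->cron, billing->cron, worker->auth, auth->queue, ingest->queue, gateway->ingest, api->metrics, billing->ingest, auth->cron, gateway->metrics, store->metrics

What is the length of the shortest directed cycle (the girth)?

3

For each vertex v, BFS finds the shortest path from v back to v.
The shortest such closed walk is api → store → auth → api, length 3.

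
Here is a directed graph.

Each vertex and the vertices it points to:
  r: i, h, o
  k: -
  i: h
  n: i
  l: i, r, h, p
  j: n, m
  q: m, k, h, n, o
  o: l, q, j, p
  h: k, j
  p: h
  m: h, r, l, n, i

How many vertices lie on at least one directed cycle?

10

A vertex is on a directed cycle iff it belongs to a strongly connected component of size ≥ 2 (or has a self-loop).
The vertices on cycles are {h, i, j, l, m, n, o, p, q, r} — 10 in total.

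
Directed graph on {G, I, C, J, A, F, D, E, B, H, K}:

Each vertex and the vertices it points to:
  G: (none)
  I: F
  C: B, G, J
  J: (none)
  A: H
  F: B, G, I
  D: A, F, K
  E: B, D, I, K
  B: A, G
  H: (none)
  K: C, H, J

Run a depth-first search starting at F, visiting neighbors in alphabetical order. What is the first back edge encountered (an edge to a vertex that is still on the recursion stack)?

I->F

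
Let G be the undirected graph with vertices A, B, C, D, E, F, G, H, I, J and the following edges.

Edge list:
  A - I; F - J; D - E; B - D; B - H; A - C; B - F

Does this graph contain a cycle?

No

DFS, tracking each vertex's parent; an edge to a visited non-parent vertex closes a cycle.
Start from J:
visit J (parent –)
  visit F (parent J)
    F–J: parent, skip
    visit B (parent F)
      visit H (parent B)
        H–B: parent, skip
      B–F: parent, skip
      visit D (parent B)
        visit E (parent D)
          E–D: parent, skip
        D–B: parent, skip
visit A (parent –)
  visit I (parent A)
    I–A: parent, skip
  visit C (parent A)
    C–A: parent, skip
visit G (parent –)
No non-parent visited neighbor found — the graph is a forest.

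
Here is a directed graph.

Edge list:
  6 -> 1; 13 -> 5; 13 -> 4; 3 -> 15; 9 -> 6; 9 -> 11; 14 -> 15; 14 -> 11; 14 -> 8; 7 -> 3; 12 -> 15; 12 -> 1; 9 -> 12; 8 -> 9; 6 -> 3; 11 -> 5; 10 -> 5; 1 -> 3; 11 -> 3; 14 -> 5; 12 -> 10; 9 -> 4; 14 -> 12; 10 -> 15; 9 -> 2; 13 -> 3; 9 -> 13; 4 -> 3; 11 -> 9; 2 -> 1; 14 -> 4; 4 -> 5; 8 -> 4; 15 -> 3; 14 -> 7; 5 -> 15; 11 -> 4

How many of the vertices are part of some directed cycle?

4

A vertex is on a directed cycle iff it belongs to a strongly connected component of size ≥ 2 (or has a self-loop).
The vertices on cycles are {3, 9, 11, 15} — 4 in total.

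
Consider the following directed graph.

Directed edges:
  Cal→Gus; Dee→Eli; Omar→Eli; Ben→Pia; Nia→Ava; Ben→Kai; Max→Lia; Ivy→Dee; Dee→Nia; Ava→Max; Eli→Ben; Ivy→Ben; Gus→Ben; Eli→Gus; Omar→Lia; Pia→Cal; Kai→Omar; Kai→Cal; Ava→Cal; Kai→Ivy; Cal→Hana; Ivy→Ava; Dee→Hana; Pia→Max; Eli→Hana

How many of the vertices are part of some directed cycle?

11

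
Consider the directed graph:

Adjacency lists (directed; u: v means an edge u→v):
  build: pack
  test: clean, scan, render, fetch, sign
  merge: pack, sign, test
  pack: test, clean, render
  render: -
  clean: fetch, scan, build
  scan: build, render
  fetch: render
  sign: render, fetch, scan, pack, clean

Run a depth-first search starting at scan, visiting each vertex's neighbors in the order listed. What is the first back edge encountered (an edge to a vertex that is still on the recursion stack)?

DFS from scan (visiting each vertex's neighbors in the order listed); mark gray on enter, black on exit:
scan gray
  build gray
    pack gray
      test gray
        clean gray
          fetch gray
            render gray
            render black
          fetch black
          clean→scan: scan is gray → back edge
First back edge: clean → scan.

clean->scan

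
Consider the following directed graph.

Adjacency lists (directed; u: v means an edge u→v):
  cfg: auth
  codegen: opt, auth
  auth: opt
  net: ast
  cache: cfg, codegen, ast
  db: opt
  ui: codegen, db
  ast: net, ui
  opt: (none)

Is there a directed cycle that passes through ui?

No

ui lies on a cycle iff there is a path from ui back to itself.
Exploring from ui, it never reaches itself; equivalently, its strongly connected component is a singleton.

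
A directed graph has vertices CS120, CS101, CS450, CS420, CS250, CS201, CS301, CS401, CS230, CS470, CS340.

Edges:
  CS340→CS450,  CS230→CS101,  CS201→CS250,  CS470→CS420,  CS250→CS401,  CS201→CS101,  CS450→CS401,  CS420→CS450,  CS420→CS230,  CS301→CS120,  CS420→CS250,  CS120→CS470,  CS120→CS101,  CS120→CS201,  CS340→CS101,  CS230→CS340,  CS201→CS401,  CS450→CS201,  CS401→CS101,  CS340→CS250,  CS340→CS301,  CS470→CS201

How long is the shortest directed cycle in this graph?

6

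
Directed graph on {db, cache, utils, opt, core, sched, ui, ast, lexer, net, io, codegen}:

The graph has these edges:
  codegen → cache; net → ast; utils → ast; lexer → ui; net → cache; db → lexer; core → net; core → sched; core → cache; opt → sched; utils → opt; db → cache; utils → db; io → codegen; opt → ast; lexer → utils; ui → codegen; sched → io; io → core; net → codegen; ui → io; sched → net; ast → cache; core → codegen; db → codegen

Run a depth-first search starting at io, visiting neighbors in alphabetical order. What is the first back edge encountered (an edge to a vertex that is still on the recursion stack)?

sched→io

DFS from io (visiting neighbors in alphabetical order); mark gray on enter, black on exit:
io gray
  codegen gray
    cache gray
    cache black
  codegen black
  core gray
    core→cache: cache black — skip
    core→codegen: codegen black — skip
    net gray
      ast gray
        ast→cache: cache black — skip
      ast black
      net→cache: cache black — skip
      net→codegen: codegen black — skip
    net black
    sched gray
      sched→io: io is gray → back edge
First back edge: sched → io.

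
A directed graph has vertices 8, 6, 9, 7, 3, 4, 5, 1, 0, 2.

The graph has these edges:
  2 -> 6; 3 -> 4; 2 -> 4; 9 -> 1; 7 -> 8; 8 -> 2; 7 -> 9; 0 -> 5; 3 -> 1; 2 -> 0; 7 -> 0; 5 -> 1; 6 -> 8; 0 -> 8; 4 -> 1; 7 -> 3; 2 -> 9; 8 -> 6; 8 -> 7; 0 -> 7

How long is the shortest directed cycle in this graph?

2

For each vertex v, BFS finds the shortest path from v back to v.
The shortest such closed walk is 8 → 7 → 8, length 2.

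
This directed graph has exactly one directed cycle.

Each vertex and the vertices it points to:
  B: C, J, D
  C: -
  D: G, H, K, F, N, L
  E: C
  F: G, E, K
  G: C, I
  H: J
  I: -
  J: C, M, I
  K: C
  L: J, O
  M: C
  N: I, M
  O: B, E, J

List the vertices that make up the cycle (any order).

DFS with gray/black marking from D:
D gray
  G gray
    C gray
    C black
    I gray
    I black
  G black
  H gray
    J gray
      J→C: C black — skip
      M gray
        M→C: C black — skip
      M black
      J→I: I black — skip
    J black
  H black
  K gray
    K→C: C black — skip
  K black
  F gray
    F→G: G black — skip
    E gray
      E→C: C black — skip
    E black
    F→K: K black — skip
  F black
  N gray
    N→I: I black — skip
    N→M: M black — skip
  N black
  L gray
    L→J: J black — skip
    O gray
      B gray
        B→C: C black — skip
        B→J: J black — skip
        B→D: D is gray → back edge
Back edge closes the cycle D → L → O → B → D; its vertices are {B, D, L, O}.

B, D, L, O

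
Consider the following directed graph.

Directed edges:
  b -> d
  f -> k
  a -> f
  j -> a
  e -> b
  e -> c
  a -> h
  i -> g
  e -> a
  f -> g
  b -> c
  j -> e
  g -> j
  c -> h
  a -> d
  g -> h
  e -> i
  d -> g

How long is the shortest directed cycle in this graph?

For each vertex v, BFS finds the shortest path from v back to v.
The shortest such closed walk is j → a → f → g → j, length 4.

4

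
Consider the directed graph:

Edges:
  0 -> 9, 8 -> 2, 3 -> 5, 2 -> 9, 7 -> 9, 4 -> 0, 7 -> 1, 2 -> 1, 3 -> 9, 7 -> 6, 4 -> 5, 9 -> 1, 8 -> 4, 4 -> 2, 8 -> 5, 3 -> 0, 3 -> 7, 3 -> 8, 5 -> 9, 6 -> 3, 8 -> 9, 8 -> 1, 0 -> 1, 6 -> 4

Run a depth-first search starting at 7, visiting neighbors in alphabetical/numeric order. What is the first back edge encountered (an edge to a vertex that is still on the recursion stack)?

3→7

DFS from 7 (visiting neighbors in alphabetical/numeric order); mark gray on enter, black on exit:
7 gray
  1 gray
  1 black
  6 gray
    3 gray
      0 gray
        0→1: 1 black — skip
        9 gray
          9→1: 1 black — skip
        9 black
      0 black
      5 gray
        5→9: 9 black — skip
      5 black
      3→7: 7 is gray → back edge
First back edge: 3 → 7.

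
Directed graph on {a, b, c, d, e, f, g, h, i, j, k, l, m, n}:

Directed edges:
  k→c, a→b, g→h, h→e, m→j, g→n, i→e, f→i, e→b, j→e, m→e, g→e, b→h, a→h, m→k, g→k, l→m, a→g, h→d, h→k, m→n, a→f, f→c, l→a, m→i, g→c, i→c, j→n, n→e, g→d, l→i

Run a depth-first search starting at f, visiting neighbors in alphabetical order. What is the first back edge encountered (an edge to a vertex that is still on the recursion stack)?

DFS from f (visiting neighbors in alphabetical order); mark gray on enter, black on exit:
f gray
  c gray
  c black
  i gray
    i→c: c black — skip
    e gray
      b gray
        h gray
          d gray
          d black
          h→e: e is gray → back edge
First back edge: h → e.

h→e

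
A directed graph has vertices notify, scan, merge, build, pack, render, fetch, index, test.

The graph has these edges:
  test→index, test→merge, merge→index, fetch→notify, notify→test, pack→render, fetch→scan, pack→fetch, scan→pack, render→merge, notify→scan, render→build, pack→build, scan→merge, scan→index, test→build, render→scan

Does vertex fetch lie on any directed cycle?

fetch is on a cycle iff fetch can reach itself via ≥1 edge.
fetch → scan → pack → fetch — yes.

Yes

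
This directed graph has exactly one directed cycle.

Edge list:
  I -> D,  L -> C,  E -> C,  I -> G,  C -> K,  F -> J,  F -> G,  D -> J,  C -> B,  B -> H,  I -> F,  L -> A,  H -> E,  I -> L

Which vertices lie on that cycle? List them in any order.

B, C, E, H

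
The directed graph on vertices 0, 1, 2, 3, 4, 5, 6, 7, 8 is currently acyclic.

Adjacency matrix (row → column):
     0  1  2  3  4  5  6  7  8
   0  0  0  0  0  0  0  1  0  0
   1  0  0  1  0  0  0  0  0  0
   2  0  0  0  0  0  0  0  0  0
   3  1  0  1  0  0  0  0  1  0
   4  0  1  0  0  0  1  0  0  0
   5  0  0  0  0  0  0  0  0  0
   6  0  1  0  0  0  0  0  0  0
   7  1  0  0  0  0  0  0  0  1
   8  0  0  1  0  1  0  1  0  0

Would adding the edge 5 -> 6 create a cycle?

Adding 5→6 creates a cycle iff 6 can already reach 5.
Explore from 6: no path reaches 5. The graph stays acyclic.

No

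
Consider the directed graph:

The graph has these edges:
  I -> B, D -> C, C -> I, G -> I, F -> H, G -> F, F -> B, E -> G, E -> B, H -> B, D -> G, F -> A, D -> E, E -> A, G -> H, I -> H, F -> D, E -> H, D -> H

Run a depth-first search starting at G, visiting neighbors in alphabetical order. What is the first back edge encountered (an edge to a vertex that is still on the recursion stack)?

DFS from G (visiting neighbors in alphabetical order); mark gray on enter, black on exit:
G gray
  F gray
    A gray
    A black
    B gray
    B black
    D gray
      C gray
        I gray
          I→B: B black — skip
          H gray
            H→B: B black — skip
          H black
        I black
      C black
      E gray
        E→A: A black — skip
        E→B: B black — skip
        E→G: G is gray → back edge
First back edge: E → G.

E->G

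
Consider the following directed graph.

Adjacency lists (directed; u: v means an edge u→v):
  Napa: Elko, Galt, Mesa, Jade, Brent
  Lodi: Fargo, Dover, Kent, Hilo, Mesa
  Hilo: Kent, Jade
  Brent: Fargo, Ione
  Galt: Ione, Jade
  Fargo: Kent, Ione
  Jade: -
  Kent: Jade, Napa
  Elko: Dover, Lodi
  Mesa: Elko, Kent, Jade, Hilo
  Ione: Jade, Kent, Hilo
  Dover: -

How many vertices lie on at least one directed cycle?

A vertex is on a directed cycle iff it belongs to a strongly connected component of size ≥ 2 (or has a self-loop).
The vertices on cycles are {Elko, Galt, Hilo, Ione, Kent, Lodi, Mesa, Napa, Brent, Fargo} — 10 in total.

10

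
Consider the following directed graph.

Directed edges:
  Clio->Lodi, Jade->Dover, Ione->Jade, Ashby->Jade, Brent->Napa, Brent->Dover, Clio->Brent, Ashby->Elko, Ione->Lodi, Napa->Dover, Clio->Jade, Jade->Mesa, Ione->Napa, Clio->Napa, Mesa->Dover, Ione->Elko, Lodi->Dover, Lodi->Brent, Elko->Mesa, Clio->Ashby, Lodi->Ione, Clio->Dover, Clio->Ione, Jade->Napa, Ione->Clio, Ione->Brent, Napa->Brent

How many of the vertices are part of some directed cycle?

5

A vertex is on a directed cycle iff it belongs to a strongly connected component of size ≥ 2 (or has a self-loop).
The vertices on cycles are {Clio, Ione, Lodi, Napa, Brent} — 5 in total.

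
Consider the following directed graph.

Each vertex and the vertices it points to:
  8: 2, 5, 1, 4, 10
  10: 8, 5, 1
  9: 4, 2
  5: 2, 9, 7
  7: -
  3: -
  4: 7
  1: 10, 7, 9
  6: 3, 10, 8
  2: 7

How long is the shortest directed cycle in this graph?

2

For each vertex v, BFS finds the shortest path from v back to v.
The shortest such closed walk is 8 → 10 → 8, length 2.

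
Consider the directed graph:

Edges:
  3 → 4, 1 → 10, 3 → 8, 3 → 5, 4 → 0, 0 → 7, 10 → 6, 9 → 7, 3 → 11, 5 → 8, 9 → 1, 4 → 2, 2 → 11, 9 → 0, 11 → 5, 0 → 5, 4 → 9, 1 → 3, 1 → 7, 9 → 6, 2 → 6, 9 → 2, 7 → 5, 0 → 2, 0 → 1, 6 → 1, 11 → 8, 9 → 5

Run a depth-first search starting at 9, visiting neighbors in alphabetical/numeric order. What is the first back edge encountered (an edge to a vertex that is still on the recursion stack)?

DFS from 9 (visiting neighbors in alphabetical/numeric order); mark gray on enter, black on exit:
9 gray
  0 gray
    1 gray
      3 gray
        4 gray
          4→0: 0 is gray → back edge
First back edge: 4 → 0.

4→0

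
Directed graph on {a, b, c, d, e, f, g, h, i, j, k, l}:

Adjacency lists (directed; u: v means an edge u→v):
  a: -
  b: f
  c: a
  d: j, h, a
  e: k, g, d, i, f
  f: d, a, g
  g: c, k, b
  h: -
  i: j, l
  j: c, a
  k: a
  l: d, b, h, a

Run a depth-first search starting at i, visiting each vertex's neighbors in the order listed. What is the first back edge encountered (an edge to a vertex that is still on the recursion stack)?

DFS from i (visiting each vertex's neighbors in the order listed); mark gray on enter, black on exit:
i gray
  j gray
    c gray
      a gray
      a black
    c black
    j→a: a black — skip
  j black
  l gray
    d gray
      d→j: j black — skip
      h gray
      h black
      d→a: a black — skip
    d black
    b gray
      f gray
        f→d: d black — skip
        f→a: a black — skip
        g gray
          g→c: c black — skip
          k gray
            k→a: a black — skip
          k black
          g→b: b is gray → back edge
First back edge: g → b.

g→b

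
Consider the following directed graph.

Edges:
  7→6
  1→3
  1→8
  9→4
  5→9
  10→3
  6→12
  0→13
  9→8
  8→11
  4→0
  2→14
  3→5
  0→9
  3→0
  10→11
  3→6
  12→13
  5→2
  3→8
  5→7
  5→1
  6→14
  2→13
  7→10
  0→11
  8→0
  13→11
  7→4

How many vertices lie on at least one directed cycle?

9

A vertex is on a directed cycle iff it belongs to a strongly connected component of size ≥ 2 (or has a self-loop).
The vertices on cycles are {0, 1, 3, 4, 5, 7, 8, 9, 10} — 9 in total.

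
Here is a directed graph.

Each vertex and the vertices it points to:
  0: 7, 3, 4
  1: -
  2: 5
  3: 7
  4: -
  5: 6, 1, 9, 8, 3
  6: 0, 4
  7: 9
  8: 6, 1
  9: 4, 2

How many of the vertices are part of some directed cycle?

8

A vertex is on a directed cycle iff it belongs to a strongly connected component of size ≥ 2 (or has a self-loop).
The vertices on cycles are {0, 2, 3, 5, 6, 7, 8, 9} — 8 in total.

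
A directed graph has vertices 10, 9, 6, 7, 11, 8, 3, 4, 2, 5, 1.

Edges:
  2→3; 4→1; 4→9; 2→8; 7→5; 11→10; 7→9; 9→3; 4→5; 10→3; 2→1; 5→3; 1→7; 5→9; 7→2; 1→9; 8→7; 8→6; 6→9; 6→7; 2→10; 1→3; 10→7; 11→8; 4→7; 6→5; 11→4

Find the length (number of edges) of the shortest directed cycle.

3

For each vertex v, BFS finds the shortest path from v back to v.
The shortest such closed walk is 8 → 7 → 2 → 8, length 3.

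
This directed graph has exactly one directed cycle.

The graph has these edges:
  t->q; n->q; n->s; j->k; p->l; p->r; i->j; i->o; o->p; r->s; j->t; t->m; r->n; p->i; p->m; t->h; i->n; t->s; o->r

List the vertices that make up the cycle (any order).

i, o, p

DFS with gray/black marking from i:
i gray
  n gray
    s gray
    s black
    q gray
    q black
  n black
  j gray
    k gray
    k black
    t gray
      h gray
      h black
      t→q: q black — skip
      m gray
      m black
      t→s: s black — skip
    t black
  j black
  o gray
    p gray
      l gray
      l black
      p→m: m black — skip
      r gray
        r→n: n black — skip
        r→s: s black — skip
      r black
      p→i: i is gray → back edge
Back edge closes the cycle i → o → p → i; its vertices are {i, o, p}.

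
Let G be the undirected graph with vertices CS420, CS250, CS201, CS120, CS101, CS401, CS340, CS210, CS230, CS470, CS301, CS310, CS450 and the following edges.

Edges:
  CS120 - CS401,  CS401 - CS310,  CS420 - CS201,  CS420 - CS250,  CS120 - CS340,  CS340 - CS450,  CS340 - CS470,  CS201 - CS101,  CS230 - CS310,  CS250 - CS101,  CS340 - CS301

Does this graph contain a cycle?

Yes

DFS, tracking each vertex's parent; an edge to a visited non-parent vertex closes a cycle.
Start from CS120:
visit CS120 (parent –)
  visit CS401 (parent CS120)
    visit CS310 (parent CS401)
      visit CS230 (parent CS310)
        CS230–CS310: parent, skip
      CS310–CS401: parent, skip
    CS401–CS120: parent, skip
  visit CS340 (parent CS120)
    visit CS470 (parent CS340)
      CS470–CS340: parent, skip
    CS340–CS120: parent, skip
    visit CS450 (parent CS340)
      CS450–CS340: parent, skip
    visit CS301 (parent CS340)
      CS301–CS340: parent, skip
visit CS420 (parent –)
  visit CS201 (parent CS420)
    CS201–CS420: parent, skip
    visit CS101 (parent CS201)
      visit CS250 (parent CS101)
        CS250–CS101: parent, skip
        CS250–CS420: CS420 visited and ≠ parent → cycle
Cycle: CS420 – CS201 – CS101 – CS250 – CS420.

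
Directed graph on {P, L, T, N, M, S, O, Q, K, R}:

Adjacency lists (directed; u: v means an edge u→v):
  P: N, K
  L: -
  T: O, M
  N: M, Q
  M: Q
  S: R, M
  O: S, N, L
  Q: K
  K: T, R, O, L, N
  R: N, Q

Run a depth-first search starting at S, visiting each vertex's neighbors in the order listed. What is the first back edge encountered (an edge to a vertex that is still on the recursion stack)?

O->S

DFS from S (visiting each vertex's neighbors in the order listed); mark gray on enter, black on exit:
S gray
  R gray
    N gray
      M gray
        Q gray
          K gray
            T gray
              O gray
                O→S: S is gray → back edge
First back edge: O → S.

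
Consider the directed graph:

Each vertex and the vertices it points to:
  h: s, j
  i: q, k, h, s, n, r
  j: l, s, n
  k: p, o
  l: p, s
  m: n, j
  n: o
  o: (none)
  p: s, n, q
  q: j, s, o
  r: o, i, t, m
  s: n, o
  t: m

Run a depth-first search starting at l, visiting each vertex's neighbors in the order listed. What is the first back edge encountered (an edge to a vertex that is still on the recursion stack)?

j→l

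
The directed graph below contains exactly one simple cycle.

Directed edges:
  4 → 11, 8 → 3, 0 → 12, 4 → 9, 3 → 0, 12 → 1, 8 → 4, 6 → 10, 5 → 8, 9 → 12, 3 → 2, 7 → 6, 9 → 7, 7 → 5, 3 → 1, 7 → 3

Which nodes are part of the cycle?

DFS with gray/black marking from 9:
9 gray
  7 gray
    5 gray
      8 gray
        3 gray
          1 gray
          1 black
          2 gray
          2 black
          0 gray
            12 gray
              12→1: 1 black — skip
            12 black
          0 black
        3 black
        4 gray
          11 gray
          11 black
          4→9: 9 is gray → back edge
Back edge closes the cycle 9 → 7 → 5 → 8 → 4 → 9; its vertices are {4, 5, 7, 8, 9}.

4, 5, 7, 8, 9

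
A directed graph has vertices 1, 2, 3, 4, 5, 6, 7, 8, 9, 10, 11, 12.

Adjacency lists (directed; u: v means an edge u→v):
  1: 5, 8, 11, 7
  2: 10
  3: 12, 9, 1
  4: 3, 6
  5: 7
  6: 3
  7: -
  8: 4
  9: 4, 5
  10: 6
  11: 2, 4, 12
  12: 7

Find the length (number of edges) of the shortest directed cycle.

For each vertex v, BFS finds the shortest path from v back to v.
The shortest such closed walk is 3 → 9 → 4 → 3, length 3.

3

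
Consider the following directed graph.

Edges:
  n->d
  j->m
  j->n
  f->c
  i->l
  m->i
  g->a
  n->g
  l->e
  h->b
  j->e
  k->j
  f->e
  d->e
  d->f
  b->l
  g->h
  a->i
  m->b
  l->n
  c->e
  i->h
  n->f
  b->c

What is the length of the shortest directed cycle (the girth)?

5

For each vertex v, BFS finds the shortest path from v back to v.
The shortest such closed walk is n → g → a → i → l → n, length 5.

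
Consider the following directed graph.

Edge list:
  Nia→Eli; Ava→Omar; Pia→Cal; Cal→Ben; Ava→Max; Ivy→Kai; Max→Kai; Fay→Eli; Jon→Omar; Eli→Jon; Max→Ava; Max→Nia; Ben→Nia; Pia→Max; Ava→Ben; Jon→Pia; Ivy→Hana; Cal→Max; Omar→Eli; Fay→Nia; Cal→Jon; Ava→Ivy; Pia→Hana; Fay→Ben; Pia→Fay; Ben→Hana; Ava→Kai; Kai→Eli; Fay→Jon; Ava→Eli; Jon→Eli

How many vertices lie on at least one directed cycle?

12

A vertex is on a directed cycle iff it belongs to a strongly connected component of size ≥ 2 (or has a self-loop).
The vertices on cycles are {Ava, Ben, Cal, Eli, Fay, Ivy, Jon, Kai, Max, Nia, Pia, Omar} — 12 in total.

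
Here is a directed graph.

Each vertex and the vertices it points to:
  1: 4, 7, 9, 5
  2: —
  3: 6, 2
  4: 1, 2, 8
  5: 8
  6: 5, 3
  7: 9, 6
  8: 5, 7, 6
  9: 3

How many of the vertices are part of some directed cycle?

8

A vertex is on a directed cycle iff it belongs to a strongly connected component of size ≥ 2 (or has a self-loop).
The vertices on cycles are {1, 3, 4, 5, 6, 7, 8, 9} — 8 in total.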